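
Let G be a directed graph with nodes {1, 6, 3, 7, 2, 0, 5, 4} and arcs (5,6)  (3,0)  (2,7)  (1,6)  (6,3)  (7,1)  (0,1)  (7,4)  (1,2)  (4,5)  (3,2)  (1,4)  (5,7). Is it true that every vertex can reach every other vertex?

Yes

From 6 we can reach every vertex (0, 1, 2, 3, 4, 5, 6, 7), and every vertex can reach 6 (0, 1, 2, 3, 4, 5, 6, 7). So the whole graph is one strongly connected component.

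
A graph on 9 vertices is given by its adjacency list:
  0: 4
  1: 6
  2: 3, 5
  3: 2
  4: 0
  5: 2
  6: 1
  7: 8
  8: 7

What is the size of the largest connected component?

Starting from 1 we can reach 1, 6. That is one component of size 2.
Starting from 0 we can reach 0, 4. That is one component of size 2.
Starting from 7 we can reach 7, 8. That is one component of size 2.
Starting from 2 we can reach 2, 3, 5. That is one component of size 3.
The largest has 3 vertices.

3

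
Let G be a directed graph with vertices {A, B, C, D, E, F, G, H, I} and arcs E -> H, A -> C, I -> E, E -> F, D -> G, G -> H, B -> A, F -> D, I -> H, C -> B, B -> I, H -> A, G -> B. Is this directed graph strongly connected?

From I we can reach every vertex (A, B, C, D, E, F, G, H, I), and every vertex can reach I (A, B, C, D, E, F, G, H, I). So the whole graph is one strongly connected component.

Yes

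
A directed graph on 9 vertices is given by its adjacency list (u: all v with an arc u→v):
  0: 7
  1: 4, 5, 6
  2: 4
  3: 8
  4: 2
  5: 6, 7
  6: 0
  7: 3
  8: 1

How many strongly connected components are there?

2

{0, 1, 3, 5, 6, 7, 8} are all mutually reachable — one SCC of size 7.
{2, 4} are all mutually reachable — one SCC of size 2.
That gives 2 strongly connected components.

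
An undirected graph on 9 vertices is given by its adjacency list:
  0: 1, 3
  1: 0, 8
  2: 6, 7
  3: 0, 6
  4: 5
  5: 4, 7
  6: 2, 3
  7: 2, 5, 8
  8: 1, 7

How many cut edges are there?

The edges on the cycle 2-7-8-1-0-3-6-2 are not bridges since each lies on that cycle.
But removing 7-5 disconnects 7 from 5; removing 4-5 disconnects 4 from 5 — these are bridges.
That makes 2 bridges.

2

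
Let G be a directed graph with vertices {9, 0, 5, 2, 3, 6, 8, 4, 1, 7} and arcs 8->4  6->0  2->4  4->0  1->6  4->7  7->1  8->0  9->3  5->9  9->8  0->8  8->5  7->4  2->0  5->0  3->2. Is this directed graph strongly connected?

From 5 we can reach every vertex (0, 1, 2, 3, 4, 5, 6, 7, 8, 9), and every vertex can reach 5 (0, 1, 2, 3, 4, 5, 6, 7, 8, 9). So the whole graph is one strongly connected component.

Yes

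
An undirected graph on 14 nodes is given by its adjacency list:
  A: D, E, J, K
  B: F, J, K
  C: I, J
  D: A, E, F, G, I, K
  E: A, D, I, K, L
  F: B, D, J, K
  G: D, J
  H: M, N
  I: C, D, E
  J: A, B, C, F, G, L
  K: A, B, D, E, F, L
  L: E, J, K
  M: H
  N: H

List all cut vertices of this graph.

Removing H increases the component count from 2 to 3, so H is a cut vertex.
By contrast removing A leaves 2 components; it is not a cut vertex. No other vertex is a cut vertex either.

H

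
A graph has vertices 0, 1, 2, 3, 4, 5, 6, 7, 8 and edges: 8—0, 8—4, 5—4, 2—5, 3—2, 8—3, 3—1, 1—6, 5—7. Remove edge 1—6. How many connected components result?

Before removal there is 1 component.
1—6 is a bridge — removing it separates 1's side from 6's side.
After removal: 2 components.

2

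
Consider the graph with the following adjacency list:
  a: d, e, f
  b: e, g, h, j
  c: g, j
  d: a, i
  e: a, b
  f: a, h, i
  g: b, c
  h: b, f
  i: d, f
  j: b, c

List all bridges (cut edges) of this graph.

The edges on the cycle f-i-d-a-f are not bridges since each lies on that cycle.
Every edge lies on some cycle, so there are no bridges.

none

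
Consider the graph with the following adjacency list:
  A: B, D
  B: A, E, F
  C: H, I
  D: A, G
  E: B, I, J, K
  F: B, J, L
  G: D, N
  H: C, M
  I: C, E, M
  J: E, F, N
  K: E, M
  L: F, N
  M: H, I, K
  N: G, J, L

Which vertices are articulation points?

E

Removing E increases the component count from 1 to 2, so E is a cut vertex.
By contrast removing G leaves 1 component; it is not a cut vertex. No other vertex is a cut vertex either.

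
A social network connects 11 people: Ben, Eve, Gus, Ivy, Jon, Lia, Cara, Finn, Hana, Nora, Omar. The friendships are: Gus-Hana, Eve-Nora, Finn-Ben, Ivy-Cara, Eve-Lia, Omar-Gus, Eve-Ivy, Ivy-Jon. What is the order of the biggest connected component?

6

Starting from Ben we can reach Ben, Finn. That is one component of size 2.
Starting from Gus we can reach Gus, Hana, Omar. That is one component of size 3.
Starting from Eve we can reach Eve, Ivy, Jon, Lia, Cara, Nora. That is one component of size 6.
The largest has 6 vertices.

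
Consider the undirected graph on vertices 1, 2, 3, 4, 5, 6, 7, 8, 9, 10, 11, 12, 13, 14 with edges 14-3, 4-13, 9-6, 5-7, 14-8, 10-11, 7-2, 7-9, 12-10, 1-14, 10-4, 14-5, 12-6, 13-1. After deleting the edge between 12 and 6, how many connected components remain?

1

12 and 6 are still connected via 12-10-4-13-1-14-5-7-9-6, so the component count stays at 1.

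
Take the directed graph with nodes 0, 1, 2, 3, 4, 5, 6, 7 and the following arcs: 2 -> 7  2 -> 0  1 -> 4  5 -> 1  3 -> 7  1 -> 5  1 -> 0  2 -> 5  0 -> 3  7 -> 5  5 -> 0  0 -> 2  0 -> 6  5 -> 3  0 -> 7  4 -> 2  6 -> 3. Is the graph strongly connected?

From 0 we can reach every vertex (0, 1, 2, 3, 4, 5, 6, 7), and every vertex can reach 0 (0, 1, 2, 3, 4, 5, 6, 7). So the whole graph is one strongly connected component.

Yes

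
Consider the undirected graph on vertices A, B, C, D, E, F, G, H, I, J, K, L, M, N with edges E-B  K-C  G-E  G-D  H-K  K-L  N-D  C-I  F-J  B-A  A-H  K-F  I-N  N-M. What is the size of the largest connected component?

Starting from A we can reach A, B, C, D, E, F, G, H, I, J, K, L, M, N. That is one component of size 14.
The largest has 14 vertices.

14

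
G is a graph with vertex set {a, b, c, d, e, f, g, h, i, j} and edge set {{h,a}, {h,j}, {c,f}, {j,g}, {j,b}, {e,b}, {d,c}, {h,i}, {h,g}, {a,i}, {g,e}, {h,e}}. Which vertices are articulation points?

c, h

Removing c increases the component count from 2 to 3, so c is a cut vertex.
Removing h increases the component count from 2 to 3, so h is a cut vertex.
By contrast removing j leaves 2 components; it is not a cut vertex. No other vertex is a cut vertex either.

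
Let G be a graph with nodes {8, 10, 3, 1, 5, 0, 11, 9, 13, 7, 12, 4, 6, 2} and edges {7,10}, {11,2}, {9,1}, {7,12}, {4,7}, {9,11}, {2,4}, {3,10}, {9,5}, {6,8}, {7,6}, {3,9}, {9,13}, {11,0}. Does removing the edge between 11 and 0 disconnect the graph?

Yes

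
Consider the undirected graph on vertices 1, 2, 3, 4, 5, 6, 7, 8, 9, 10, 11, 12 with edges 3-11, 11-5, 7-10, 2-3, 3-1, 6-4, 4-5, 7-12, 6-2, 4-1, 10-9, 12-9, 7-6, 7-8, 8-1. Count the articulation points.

1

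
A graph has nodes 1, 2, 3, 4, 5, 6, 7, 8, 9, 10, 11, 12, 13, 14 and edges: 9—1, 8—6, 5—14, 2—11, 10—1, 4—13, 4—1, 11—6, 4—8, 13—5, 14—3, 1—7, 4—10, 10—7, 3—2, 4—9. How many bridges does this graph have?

The edges on the cycle 4-9-1-4 are not bridges since each lies on that cycle.
Every edge lies on some cycle, so there are no bridges.

0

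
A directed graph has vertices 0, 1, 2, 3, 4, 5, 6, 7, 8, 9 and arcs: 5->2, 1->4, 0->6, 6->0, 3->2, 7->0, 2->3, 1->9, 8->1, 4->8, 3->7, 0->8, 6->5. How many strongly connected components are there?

{0, 2, 3, 5, 6, 7} are all mutually reachable — one SCC of size 6.
{1, 4, 8} are all mutually reachable — one SCC of size 3.
{9} is an SCC by itself.
That gives 3 strongly connected components.

3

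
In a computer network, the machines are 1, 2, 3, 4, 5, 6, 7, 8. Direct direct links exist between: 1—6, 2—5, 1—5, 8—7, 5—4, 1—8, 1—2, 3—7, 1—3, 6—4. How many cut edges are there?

The edges on the cycle 1-6-4-5-1 are not bridges since each lies on that cycle.
Every edge lies on some cycle, so there are no bridges.

0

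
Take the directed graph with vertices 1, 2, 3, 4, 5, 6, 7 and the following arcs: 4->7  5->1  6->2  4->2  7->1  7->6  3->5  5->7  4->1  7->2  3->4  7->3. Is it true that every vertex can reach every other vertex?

No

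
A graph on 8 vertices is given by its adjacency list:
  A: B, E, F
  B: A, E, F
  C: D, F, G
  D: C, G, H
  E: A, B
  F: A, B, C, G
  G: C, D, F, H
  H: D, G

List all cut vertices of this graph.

F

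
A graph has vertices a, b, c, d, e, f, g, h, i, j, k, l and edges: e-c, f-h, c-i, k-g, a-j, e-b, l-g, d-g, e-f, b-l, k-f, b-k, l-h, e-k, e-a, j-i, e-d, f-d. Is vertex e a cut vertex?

Yes

Deleting e raises the number of components from 1 to 2, so e is a cut vertex.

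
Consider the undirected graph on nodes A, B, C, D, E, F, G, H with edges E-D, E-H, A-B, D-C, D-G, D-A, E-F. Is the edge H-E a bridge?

Removing H-E leaves no path between H and E: the component count goes from 1 to 2. So it is a bridge.

Yes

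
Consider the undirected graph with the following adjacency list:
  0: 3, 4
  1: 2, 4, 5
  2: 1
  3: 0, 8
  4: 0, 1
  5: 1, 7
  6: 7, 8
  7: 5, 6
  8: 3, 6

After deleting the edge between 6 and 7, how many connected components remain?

1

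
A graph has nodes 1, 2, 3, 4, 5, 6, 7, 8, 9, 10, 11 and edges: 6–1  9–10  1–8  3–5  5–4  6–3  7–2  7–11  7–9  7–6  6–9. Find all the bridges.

1-6, 1-8, 10-9, 11-7, 2-7, 3-5, 3-6, 4-5

The edges on the cycle 7-6-9-7 are not bridges since each lies on that cycle.
But removing 6–1 disconnects 6 from 1; removing 9–10 disconnects 9 from 10; removing 4–5 disconnects 4 from 5; removing 3–5 disconnects 3 from 5 — these are bridges.
In total 8 edges are bridges.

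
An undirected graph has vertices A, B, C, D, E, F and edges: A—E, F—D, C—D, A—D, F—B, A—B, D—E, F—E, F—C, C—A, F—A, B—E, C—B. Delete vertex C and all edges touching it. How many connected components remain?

With C gone, the remaining components are: {A, B, D, E, F}.
That is 1 component.

1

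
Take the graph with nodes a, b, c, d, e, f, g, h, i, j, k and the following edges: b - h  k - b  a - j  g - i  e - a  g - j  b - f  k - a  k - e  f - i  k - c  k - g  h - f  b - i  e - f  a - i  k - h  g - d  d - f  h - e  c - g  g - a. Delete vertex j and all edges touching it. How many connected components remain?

1

With j gone, the remaining components are: {a, b, c, d, e, f, g, h, i, k}.
That is 1 component.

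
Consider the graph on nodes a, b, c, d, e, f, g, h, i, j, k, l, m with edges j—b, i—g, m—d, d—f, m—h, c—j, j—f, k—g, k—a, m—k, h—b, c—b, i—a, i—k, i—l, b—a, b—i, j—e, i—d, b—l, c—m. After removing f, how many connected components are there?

With f gone, the remaining components are: {a, b, c, d, e, g, h, i, j, k, l, m}.
That is 1 component.

1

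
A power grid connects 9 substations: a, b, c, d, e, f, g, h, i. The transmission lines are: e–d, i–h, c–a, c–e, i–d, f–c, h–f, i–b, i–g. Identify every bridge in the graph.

a-c, b-i, g-i

The edges on the cycle i-h-f-c-e-d-i are not bridges since each lies on that cycle.
But removing i–g disconnects i from g; removing a–c disconnects a from c; removing i–b disconnects i from b — these are bridges.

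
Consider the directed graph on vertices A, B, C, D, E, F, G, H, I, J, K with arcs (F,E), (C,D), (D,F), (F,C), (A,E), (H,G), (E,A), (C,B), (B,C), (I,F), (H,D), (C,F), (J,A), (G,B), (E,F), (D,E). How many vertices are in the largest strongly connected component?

6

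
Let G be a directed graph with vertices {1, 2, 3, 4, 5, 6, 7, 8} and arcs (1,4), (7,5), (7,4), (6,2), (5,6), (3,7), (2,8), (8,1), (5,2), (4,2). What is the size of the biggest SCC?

4

{1, 2, 4, 8} are all mutually reachable — one SCC of size 4.
{6} is an SCC by itself.
{5} is an SCC by itself.
{3} is an SCC by itself.
{7} is an SCC by itself.
The largest has 4 vertices.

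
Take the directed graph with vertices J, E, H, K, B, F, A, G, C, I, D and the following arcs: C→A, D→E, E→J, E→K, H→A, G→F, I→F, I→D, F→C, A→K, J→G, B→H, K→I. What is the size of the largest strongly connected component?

9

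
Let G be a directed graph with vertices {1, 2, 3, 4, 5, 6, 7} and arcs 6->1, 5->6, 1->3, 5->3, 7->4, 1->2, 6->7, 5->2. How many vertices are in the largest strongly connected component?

1

{6} is an SCC by itself.
{3} is an SCC by itself.
{2} is an SCC by itself.
{4} is an SCC by itself.
{1} is an SCC by itself.
(and 2 more singleton SCCs)
The largest has 1 vertex.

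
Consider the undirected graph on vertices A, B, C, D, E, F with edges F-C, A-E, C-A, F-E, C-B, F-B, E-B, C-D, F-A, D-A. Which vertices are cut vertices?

Removing E, for instance, still leaves 1 component. No single vertex removal increases the component count — the graph has no articulation points.

none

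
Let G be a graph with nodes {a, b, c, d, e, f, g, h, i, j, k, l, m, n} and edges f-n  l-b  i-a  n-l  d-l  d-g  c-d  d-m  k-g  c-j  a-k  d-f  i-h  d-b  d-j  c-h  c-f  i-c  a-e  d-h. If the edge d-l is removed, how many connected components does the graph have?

1

d and l are still connected via d-b-l, so the component count stays at 1.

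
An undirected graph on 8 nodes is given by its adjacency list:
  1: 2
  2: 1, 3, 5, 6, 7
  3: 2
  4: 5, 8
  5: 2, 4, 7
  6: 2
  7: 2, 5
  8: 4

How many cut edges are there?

5

The edges on the cycle 2-7-5-2 are not bridges since each lies on that cycle.
But removing 2-1 disconnects 2 from 1; removing 5-4 disconnects 5 from 4; removing 4-8 disconnects 4 from 8; removing 2-3 disconnects 2 from 3 — these are bridges.
In total 5 edges are bridges.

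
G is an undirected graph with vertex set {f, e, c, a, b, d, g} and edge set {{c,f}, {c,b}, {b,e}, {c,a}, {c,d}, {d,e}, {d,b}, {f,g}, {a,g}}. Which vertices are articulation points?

Removing c increases the component count from 1 to 2, so c is a cut vertex.
By contrast removing b leaves 1 component; it is not a cut vertex. No other vertex is a cut vertex either.

c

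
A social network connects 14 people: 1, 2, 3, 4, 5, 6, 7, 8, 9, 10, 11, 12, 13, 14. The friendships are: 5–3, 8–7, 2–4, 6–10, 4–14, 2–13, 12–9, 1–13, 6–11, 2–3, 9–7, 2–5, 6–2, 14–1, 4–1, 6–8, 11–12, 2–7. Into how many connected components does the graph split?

1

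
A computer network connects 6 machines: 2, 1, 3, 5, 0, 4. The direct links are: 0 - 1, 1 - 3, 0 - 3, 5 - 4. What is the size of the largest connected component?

3

2 is isolated — a component by itself.
Starting from 4 we can reach 4, 5. That is one component of size 2.
Starting from 0 we can reach 0, 1, 3. That is one component of size 3.
The largest has 3 vertices.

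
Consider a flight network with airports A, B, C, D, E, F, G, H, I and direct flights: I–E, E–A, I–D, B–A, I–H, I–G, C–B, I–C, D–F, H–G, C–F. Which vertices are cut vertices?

I

Removing I increases the component count from 1 to 2, so I is a cut vertex.
By contrast removing A leaves 1 component; it is not a cut vertex. No other vertex is a cut vertex either.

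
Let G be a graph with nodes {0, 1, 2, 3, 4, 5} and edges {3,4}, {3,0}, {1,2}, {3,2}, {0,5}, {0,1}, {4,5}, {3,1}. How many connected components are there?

1

Starting from 0 we can reach 0, 1, 2, 3, 4, 5. That is one component of size 6.
Total: 1 component.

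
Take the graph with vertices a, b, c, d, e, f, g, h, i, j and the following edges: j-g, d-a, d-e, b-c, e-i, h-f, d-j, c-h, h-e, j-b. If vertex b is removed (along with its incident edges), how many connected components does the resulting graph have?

1

With b gone, the remaining components are: {a, c, d, e, f, g, h, i, j}.
That is 1 component.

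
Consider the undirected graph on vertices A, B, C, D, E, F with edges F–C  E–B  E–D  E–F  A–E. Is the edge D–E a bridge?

Yes

Removing D–E leaves no path between D and E: the component count goes from 1 to 2. So it is a bridge.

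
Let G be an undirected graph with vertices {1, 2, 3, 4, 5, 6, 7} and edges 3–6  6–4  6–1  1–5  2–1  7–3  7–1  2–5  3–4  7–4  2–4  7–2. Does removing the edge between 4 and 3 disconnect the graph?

No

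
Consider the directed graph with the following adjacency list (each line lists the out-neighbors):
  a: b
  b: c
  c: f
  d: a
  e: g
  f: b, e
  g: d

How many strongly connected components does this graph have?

{a, b, c, d, e, f, g} are all mutually reachable — one SCC of size 7.
That gives 1 strongly connected component.

1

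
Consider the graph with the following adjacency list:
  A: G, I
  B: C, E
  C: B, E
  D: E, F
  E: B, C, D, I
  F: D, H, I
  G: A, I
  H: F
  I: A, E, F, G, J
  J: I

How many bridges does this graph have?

The edges on the cycle E-I-F-D-E are not bridges since each lies on that cycle.
But removing H-F disconnects H from F; removing I-J disconnects I from J — these are bridges.
That makes 2 bridges.

2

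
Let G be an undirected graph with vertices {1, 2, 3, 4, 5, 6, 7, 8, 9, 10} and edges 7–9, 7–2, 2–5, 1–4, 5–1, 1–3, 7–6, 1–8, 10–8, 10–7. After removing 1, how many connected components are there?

With 1 gone, the remaining components are: {3}; {4}; {2, 5, 6, 7, 8, 9, 10}.
That is 3 components.

3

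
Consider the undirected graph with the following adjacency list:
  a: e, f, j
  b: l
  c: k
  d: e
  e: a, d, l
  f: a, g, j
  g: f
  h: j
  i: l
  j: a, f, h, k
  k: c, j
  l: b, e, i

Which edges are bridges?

a-e, b-l, c-k, d-e, e-l, f-g, h-j, i-l, j-k

The edges on the cycle f-a-j-f are not bridges since each lies on that cycle.
But removing e-d disconnects e from d; removing h-j disconnects h from j; removing c-k disconnects c from k; removing l-i disconnects l from i — these are bridges.
In total 9 edges are bridges.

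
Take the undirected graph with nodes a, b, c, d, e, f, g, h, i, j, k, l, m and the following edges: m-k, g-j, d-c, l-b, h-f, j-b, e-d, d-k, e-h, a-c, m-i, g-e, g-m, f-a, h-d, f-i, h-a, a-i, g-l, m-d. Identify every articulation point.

g

Removing g increases the component count from 1 to 2, so g is a cut vertex.
By contrast removing j leaves 1 component; it is not a cut vertex. No other vertex is a cut vertex either.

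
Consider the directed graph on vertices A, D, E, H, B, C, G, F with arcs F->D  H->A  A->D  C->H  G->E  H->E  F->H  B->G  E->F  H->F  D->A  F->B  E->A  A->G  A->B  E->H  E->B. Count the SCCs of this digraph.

2

{A, B, D, E, F, G, H} are all mutually reachable — one SCC of size 7.
{C} is an SCC by itself.
That gives 2 strongly connected components.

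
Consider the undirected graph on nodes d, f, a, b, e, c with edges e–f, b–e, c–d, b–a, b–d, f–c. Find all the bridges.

The edges on the cycle b-e-f-c-d-b are not bridges since each lies on that cycle.
But removing b–a disconnects b from a — this is a bridge.

a-b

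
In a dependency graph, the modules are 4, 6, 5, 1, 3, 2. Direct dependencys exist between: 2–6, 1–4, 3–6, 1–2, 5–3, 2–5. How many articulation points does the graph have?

Removing 1 increases the component count from 1 to 2, so 1 is a cut vertex.
Removing 2 increases the component count from 1 to 2, so 2 is a cut vertex.
By contrast removing 5 leaves 1 component; it is not a cut vertex. No other vertex is a cut vertex either.

2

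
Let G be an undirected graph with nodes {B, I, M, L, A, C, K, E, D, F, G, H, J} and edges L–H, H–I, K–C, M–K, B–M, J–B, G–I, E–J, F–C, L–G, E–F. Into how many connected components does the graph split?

D is isolated — a component by itself.
A is isolated — a component by itself.
Starting from G we can reach G, H, I, L. That is one component of size 4.
Starting from B we can reach B, C, E, F, J, K, M. That is one component of size 7.
Total: 4 components.

4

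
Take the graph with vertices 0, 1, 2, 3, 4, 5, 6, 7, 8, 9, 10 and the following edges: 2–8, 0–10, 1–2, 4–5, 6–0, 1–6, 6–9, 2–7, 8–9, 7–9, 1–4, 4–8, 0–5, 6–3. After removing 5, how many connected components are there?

With 5 gone, the remaining components are: {0, 1, 2, 3, 4, 6, 7, 8, 9, 10}.
That is 1 component.

1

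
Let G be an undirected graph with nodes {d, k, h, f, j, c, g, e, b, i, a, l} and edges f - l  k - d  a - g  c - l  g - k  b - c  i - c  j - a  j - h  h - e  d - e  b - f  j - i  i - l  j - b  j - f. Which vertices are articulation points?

j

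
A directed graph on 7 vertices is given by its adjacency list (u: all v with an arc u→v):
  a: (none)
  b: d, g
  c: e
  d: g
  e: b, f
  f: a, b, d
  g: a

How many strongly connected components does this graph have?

{d} is an SCC by itself.
{f} is an SCC by itself.
{a} is an SCC by itself.
{c} is an SCC by itself.
{b} is an SCC by itself.
(and 2 more singleton SCCs)
That gives 7 strongly connected components.

7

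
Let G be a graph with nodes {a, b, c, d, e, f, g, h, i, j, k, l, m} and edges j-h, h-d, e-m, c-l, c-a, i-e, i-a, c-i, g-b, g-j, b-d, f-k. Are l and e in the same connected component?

Yes

From l we can reach a, c, e, i, l, m, which includes e.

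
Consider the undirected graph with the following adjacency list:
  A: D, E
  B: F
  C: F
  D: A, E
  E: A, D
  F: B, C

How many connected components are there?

2

Starting from B we can reach B, C, F. That is one component of size 3.
Starting from A we can reach A, D, E. That is one component of size 3.
Total: 2 components.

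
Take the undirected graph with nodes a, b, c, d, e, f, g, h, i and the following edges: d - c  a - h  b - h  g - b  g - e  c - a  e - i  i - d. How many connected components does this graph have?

f is isolated — a component by itself.
Starting from a we can reach a, b, c, d, e, g, h, i. That is one component of size 8.
Total: 2 components.

2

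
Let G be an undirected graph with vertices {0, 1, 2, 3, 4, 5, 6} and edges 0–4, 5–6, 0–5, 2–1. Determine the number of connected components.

3 is isolated — a component by itself.
Starting from 1 we can reach 1, 2. That is one component of size 2.
Starting from 0 we can reach 0, 4, 5, 6. That is one component of size 4.
Total: 3 components.

3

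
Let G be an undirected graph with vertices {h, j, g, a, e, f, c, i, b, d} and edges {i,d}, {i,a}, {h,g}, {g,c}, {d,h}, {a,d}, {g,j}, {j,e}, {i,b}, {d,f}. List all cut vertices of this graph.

d, g, h, i, j

Removing d increases the component count from 1 to 3, so d is a cut vertex.
Removing g increases the component count from 1 to 3, so g is a cut vertex.
Removing h increases the component count from 1 to 2, so h is a cut vertex.
Likewise i, j are cut vertices.
By contrast removing b leaves 1 component; it is not a cut vertex. No other vertex is a cut vertex either.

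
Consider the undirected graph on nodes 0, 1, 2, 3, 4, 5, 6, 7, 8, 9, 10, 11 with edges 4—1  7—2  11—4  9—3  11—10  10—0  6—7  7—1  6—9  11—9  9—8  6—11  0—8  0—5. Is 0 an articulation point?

Yes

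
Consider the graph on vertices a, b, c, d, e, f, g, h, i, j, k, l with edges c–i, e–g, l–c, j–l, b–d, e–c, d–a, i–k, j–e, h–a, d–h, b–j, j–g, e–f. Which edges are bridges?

b-d, b-j, c-i, e-f, i-k

The edges on the cycle d-h-a-d are not bridges since each lies on that cycle.
But removing i–k disconnects i from k; removing e–f disconnects e from f; removing b–j disconnects b from j; removing i–c disconnects i from c — these are bridges.
In total 5 edges are bridges.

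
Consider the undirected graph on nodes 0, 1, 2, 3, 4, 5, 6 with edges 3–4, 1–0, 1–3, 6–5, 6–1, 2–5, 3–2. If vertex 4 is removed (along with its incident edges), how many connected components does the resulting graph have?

With 4 gone, the remaining components are: {0, 1, 2, 3, 5, 6}.
That is 1 component.

1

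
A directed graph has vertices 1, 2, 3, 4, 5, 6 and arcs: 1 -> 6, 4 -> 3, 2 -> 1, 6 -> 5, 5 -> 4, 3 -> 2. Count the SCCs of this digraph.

1

{1, 2, 3, 4, 5, 6} are all mutually reachable — one SCC of size 6.
That gives 1 strongly connected component.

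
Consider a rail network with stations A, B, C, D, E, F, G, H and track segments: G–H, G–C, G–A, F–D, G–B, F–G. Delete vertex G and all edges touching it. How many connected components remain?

6

With G gone, the remaining components are: {A}; {B}; {C}; {E}; {H}; {D, F}.
That is 6 components.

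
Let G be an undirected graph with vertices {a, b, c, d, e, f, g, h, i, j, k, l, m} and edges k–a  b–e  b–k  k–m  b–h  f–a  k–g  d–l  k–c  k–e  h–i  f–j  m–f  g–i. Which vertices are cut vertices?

Removing f increases the component count from 2 to 3, so f is a cut vertex.
Removing k increases the component count from 2 to 4, so k is a cut vertex.
By contrast removing g leaves 2 components; it is not a cut vertex. No other vertex is a cut vertex either.

f, k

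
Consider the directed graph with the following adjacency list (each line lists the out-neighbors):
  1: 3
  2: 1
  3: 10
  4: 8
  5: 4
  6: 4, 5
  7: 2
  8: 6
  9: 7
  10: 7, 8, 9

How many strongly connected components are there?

{1, 2, 3, 7, 9, 10} are all mutually reachable — one SCC of size 6.
{4, 5, 6, 8} are all mutually reachable — one SCC of size 4.
That gives 2 strongly connected components.

2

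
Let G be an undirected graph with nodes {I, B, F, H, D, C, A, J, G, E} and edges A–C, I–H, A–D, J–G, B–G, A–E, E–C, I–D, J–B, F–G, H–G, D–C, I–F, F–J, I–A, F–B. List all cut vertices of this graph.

Removing I increases the component count from 1 to 2, so I is a cut vertex.
By contrast removing A leaves 1 component; it is not a cut vertex. No other vertex is a cut vertex either.

I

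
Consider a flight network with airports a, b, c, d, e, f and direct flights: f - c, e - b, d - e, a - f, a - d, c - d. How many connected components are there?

1

Starting from a we can reach a, b, c, d, e, f. That is one component of size 6.
Total: 1 component.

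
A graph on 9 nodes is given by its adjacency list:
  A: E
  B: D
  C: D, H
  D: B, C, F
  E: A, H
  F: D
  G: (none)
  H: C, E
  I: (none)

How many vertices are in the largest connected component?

7

I is isolated — a component by itself.
G is isolated — a component by itself.
Starting from A we can reach A, B, C, D, E, F, H. That is one component of size 7.
The largest has 7 vertices.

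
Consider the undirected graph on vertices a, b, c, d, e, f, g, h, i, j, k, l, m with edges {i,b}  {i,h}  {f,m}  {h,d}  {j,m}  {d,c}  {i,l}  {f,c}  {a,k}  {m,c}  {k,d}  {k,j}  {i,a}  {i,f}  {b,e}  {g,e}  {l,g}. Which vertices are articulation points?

i

Removing i increases the component count from 1 to 2, so i is a cut vertex.
By contrast removing l leaves 1 component; it is not a cut vertex. No other vertex is a cut vertex either.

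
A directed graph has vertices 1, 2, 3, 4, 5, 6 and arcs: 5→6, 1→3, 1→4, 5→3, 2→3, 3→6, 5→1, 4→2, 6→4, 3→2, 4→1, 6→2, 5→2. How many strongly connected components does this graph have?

2

{1, 2, 3, 4, 6} are all mutually reachable — one SCC of size 5.
{5} is an SCC by itself.
That gives 2 strongly connected components.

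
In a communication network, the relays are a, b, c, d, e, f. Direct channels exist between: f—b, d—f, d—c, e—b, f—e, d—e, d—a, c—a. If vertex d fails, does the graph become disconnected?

Deleting d raises the number of components from 1 to 2, so d is a cut vertex.

Yes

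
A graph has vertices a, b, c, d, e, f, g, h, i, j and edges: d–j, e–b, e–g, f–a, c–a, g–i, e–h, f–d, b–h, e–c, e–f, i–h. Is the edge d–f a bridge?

Yes

Removing d–f leaves no path between d and f: the component count goes from 1 to 2. So it is a bridge.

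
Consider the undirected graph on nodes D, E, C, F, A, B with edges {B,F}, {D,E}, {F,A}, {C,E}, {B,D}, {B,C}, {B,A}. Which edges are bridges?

none

The edges on the cycle B-F-A-B are not bridges since each lies on that cycle.
Every edge lies on some cycle, so there are no bridges.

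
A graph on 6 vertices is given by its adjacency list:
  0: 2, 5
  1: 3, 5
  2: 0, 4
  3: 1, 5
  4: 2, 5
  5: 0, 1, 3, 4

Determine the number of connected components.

Starting from 0 we can reach 0, 1, 2, 3, 4, 5. That is one component of size 6.
Total: 1 component.

1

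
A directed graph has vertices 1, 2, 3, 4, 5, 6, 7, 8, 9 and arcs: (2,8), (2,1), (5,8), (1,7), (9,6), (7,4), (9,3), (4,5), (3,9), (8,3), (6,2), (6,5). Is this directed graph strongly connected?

From 6 we can reach every vertex (1, 2, 3, 4, 5, 6, 7, 8, 9), and every vertex can reach 6 (1, 2, 3, 4, 5, 6, 7, 8, 9). So the whole graph is one strongly connected component.

Yes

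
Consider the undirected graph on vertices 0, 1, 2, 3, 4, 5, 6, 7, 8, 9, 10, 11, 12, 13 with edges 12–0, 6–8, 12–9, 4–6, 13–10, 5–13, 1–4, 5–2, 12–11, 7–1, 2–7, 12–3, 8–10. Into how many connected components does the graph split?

Starting from 0 we can reach 0, 3, 9, 11, 12. That is one component of size 5.
Starting from 1 we can reach 1, 2, 4, 5, 6, 7, 8, 10, 13. That is one component of size 9.
Total: 2 components.

2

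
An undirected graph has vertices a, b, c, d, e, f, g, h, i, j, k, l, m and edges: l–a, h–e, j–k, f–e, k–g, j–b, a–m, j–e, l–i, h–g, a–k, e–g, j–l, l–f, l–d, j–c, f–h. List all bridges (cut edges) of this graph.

a-m, b-j, c-j, d-l, i-l

The edges on the cycle j-l-f-h-g-k-j are not bridges since each lies on that cycle.
But removing b–j disconnects b from j; removing l–d disconnects l from d; removing c–j disconnects c from j; removing m–a disconnects m from a — these are bridges.
In total 5 edges are bridges.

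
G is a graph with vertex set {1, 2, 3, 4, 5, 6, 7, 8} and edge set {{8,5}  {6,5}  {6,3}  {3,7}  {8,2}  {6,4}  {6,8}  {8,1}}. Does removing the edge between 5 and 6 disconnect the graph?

No

After removing 5 - 6, the path 5-8-6 still connects them, so the edge is not a bridge.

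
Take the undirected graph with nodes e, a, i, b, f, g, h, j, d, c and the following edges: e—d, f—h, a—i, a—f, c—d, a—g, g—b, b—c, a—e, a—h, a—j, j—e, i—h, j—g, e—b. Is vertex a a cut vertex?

Yes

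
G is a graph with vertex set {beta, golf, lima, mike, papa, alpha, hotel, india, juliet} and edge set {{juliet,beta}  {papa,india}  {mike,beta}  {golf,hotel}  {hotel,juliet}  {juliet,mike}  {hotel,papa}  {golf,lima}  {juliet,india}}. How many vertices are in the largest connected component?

alpha is isolated — a component by itself.
Starting from beta we can reach beta, golf, lima, mike, papa, hotel, india, juliet. That is one component of size 8.
The largest has 8 vertices.

8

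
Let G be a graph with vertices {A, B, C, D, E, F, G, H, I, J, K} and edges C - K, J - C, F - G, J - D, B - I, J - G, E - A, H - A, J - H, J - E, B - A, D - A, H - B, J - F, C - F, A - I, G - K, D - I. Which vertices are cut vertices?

Removing J increases the component count from 1 to 2, so J is a cut vertex.
By contrast removing F leaves 1 component; it is not a cut vertex. No other vertex is a cut vertex either.

J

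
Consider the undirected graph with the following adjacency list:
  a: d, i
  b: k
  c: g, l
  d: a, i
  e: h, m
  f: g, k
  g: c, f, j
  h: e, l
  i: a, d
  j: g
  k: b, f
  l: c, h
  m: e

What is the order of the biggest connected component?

Starting from a we can reach a, d, i. That is one component of size 3.
Starting from b we can reach b, c, e, f, g, h, j, k, l, m. That is one component of size 10.
The largest has 10 vertices.

10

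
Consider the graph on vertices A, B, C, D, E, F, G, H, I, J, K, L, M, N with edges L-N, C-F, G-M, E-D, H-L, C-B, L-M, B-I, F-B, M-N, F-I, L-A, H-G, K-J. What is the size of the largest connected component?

Starting from D we can reach D, E. That is one component of size 2.
Starting from J we can reach J, K. That is one component of size 2.
Starting from B we can reach B, C, F, I. That is one component of size 4.
Starting from A we can reach A, G, H, L, M, N. That is one component of size 6.
The largest has 6 vertices.

6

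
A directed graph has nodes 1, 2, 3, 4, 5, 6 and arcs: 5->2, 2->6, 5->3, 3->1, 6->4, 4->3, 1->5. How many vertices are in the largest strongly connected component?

{1, 2, 3, 4, 5, 6} are all mutually reachable — one SCC of size 6.
The largest has 6 vertices.

6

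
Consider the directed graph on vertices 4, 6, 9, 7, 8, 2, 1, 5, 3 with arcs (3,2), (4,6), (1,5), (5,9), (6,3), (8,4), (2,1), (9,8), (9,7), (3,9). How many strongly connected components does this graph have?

2

{1, 2, 3, 4, 5, 6, 8, 9} are all mutually reachable — one SCC of size 8.
{7} is an SCC by itself.
That gives 2 strongly connected components.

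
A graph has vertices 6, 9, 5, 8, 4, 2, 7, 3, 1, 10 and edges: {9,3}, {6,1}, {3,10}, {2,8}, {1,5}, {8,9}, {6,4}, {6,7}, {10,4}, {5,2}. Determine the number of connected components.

1

Starting from 1 we can reach 1, 2, 3, 4, 5, 6, 7, 8, 9, 10. That is one component of size 10.
Total: 1 component.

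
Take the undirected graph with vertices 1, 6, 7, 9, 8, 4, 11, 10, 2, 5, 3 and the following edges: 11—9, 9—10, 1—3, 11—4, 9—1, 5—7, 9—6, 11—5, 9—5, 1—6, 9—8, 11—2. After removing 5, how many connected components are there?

With 5 gone, the remaining components are: {7}; {1, 2, 3, 4, 6, 8, 9, 10, 11}.
That is 2 components.

2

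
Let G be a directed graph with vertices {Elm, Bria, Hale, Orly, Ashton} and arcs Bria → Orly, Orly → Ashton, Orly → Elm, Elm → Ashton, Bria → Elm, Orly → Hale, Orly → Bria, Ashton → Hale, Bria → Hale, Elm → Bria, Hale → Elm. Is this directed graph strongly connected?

Yes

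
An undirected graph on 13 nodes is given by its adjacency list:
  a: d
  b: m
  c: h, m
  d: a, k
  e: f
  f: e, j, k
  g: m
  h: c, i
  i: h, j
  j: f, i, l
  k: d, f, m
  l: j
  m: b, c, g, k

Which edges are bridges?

a-d, b-m, d-k, e-f, g-m, j-l

The edges on the cycle f-k-m-c-h-i-j-f are not bridges since each lies on that cycle.
But removing m-b disconnects m from b; removing f-e disconnects f from e; removing l-j disconnects l from j; removing m-g disconnects m from g — these are bridges.
In total 6 edges are bridges.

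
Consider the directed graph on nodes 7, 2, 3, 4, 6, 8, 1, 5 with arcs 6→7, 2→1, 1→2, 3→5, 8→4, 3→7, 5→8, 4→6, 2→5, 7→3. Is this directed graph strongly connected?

No

There is no directed path from 3 to 2, so the graph is not strongly connected.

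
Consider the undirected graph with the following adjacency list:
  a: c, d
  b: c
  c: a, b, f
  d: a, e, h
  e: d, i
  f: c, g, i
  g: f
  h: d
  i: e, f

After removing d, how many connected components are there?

With d gone, the remaining components are: {h}; {a, b, c, e, f, g, i}.
That is 2 components.

2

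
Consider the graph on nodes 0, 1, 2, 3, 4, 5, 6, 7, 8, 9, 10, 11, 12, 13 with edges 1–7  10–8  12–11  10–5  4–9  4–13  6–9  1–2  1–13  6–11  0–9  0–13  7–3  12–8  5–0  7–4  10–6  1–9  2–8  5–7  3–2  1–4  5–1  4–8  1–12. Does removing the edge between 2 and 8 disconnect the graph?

After removing 2–8, the path 2-1-4-8 still connects them, so the edge is not a bridge.

No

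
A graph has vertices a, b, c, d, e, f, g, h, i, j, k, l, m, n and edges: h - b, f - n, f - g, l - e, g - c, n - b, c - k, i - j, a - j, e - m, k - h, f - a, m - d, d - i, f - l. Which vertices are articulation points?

f

Removing f increases the component count from 1 to 2, so f is a cut vertex.
By contrast removing m leaves 1 component; it is not a cut vertex. No other vertex is a cut vertex either.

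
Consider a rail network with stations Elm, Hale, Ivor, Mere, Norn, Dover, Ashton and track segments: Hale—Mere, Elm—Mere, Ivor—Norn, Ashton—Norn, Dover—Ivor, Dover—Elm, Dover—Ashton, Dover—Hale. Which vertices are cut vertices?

Dover

Removing Dover increases the component count from 1 to 2, so Dover is a cut vertex.
By contrast removing Elm leaves 1 component; it is not a cut vertex. No other vertex is a cut vertex either.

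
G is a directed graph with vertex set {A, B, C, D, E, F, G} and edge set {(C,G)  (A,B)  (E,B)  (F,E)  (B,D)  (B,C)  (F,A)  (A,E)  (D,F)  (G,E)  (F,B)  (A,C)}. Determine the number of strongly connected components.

1

{A, B, C, D, E, F, G} are all mutually reachable — one SCC of size 7.
That gives 1 strongly connected component.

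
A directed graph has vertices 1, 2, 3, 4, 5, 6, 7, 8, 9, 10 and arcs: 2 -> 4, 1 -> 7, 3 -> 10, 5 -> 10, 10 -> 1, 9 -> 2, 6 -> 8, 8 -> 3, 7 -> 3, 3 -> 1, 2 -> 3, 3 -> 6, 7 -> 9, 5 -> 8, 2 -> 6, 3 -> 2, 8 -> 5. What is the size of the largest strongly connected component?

9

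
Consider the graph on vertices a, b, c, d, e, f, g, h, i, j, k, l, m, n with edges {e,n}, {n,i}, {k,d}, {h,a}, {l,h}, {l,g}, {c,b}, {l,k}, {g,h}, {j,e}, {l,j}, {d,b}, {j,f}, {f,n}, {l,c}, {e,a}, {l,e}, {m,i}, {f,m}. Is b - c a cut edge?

After removing b - c, the path b-d-k-l-c still connects them, so the edge is not a bridge.

No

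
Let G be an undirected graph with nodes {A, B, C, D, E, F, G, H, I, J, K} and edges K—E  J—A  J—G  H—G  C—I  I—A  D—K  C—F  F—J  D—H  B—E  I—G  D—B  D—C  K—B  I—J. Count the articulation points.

1

Removing D increases the component count from 1 to 2, so D is a cut vertex.
By contrast removing G leaves 1 component; it is not a cut vertex. No other vertex is a cut vertex either.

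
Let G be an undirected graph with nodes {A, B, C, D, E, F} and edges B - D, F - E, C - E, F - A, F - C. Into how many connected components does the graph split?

2

Starting from B we can reach B, D. That is one component of size 2.
Starting from A we can reach A, C, E, F. That is one component of size 4.
Total: 2 components.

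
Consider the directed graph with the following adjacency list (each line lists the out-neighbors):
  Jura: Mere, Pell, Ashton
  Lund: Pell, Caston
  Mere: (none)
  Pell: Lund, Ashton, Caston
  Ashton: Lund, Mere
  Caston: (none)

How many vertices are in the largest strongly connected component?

3

{Lund, Pell, Ashton} are all mutually reachable — one SCC of size 3.
{Mere} is an SCC by itself.
{Jura} is an SCC by itself.
{Caston} is an SCC by itself.
The largest has 3 vertices.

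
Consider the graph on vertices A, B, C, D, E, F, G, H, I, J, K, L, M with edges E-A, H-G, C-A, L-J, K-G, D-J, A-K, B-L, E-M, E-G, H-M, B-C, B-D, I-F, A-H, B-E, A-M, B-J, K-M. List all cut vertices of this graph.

Removing B increases the component count from 2 to 3, so B is a cut vertex.
By contrast removing A leaves 2 components; it is not a cut vertex. No other vertex is a cut vertex either.

B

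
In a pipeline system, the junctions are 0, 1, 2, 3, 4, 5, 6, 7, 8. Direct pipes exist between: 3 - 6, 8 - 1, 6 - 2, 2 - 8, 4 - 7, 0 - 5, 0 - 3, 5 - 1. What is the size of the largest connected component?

Starting from 4 we can reach 4, 7. That is one component of size 2.
Starting from 0 we can reach 0, 1, 2, 3, 5, 6, 8. That is one component of size 7.
The largest has 7 vertices.

7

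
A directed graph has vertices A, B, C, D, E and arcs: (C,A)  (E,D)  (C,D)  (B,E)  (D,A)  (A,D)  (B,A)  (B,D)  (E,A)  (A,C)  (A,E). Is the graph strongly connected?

There is no directed path from E to B, so the graph is not strongly connected.

No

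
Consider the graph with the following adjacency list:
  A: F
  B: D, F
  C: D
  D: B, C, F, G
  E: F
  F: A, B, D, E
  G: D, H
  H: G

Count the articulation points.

Removing D increases the component count from 1 to 3, so D is a cut vertex.
Removing F increases the component count from 1 to 3, so F is a cut vertex.
Removing G increases the component count from 1 to 2, so G is a cut vertex.
By contrast removing A leaves 1 component; it is not a cut vertex. No other vertex is a cut vertex either.

3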